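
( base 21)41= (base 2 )1010101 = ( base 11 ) 78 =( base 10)85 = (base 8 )125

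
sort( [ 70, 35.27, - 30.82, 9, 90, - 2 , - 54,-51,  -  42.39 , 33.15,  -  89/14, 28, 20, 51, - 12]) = [  -  54, - 51, - 42.39, - 30.82, - 12 ,-89/14, - 2,9,  20, 28,  33.15,35.27 , 51, 70,  90]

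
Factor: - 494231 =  - 71^1 * 6961^1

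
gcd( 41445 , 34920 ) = 45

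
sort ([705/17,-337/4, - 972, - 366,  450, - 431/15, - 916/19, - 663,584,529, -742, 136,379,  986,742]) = [-972,-742 , - 663, - 366, - 337/4,  -  916/19,- 431/15,705/17 , 136,379,  450,529,584, 742 , 986 ]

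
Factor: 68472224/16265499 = 2^5 * 3^(-1) * 2139757^1* 5421833^( - 1)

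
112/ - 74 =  - 56/37 = - 1.51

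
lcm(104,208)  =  208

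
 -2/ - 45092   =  1/22546 = 0.00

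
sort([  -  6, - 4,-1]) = [ - 6, - 4, - 1]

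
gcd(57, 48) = 3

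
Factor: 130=2^1*5^1 * 13^1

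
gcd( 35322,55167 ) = 21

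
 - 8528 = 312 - 8840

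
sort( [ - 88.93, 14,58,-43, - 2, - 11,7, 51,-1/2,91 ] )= [ - 88.93, - 43, - 11, - 2,- 1/2 , 7,  14,51,58,91 ]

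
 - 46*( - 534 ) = 24564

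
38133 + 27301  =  65434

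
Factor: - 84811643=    - 7^1 *12115949^1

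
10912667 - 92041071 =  - 81128404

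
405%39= 15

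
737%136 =57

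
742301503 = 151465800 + 590835703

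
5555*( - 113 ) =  - 627715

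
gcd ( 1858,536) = 2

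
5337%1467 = 936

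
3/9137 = 3/9137= 0.00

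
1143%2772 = 1143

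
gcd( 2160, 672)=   48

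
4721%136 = 97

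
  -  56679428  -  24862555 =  - 81541983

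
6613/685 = 9 + 448/685 = 9.65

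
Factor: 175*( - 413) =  - 5^2 * 7^2*59^1 = - 72275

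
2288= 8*286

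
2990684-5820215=-2829531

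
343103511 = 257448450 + 85655061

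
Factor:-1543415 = -5^1*23^1*13421^1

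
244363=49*4987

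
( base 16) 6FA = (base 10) 1786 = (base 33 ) 1L4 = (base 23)38f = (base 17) 631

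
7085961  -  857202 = 6228759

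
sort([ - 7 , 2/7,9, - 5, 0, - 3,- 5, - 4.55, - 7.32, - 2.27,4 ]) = [  -  7.32 , - 7, - 5, - 5, - 4.55, - 3, - 2.27, 0, 2/7,4, 9]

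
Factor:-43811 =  - 193^1*227^1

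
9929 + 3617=13546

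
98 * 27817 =2726066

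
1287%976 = 311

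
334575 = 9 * 37175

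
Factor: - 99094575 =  - 3^1 * 5^2 * 43^1*30727^1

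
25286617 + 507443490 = 532730107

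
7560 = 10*756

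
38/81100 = 19/40550 = 0.00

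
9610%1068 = 1066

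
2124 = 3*708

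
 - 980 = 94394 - 95374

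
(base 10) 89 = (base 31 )2R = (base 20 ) 49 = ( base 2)1011001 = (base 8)131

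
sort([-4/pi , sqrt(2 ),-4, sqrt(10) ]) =[-4, - 4/pi,sqrt(2),sqrt ( 10) ]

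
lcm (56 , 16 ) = 112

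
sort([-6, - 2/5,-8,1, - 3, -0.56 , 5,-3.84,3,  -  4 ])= [ - 8, - 6,-4, - 3.84, - 3, - 0.56, - 2/5,1, 3, 5] 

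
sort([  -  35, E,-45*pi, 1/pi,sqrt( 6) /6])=[ -45*pi,- 35, 1/pi,  sqrt( 6)/6,  E ] 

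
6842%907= 493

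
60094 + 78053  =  138147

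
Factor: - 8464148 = - 2^2*7^1 * 11^1* 27481^1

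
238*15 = 3570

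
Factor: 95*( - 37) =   -  3515 = - 5^1 * 19^1*37^1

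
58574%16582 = 8828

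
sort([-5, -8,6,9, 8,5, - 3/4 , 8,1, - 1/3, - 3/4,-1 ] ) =[ - 8, - 5, - 1,-3/4, - 3/4, - 1/3, 1, 5, 6,8,8,9]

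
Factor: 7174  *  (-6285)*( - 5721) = 257951823390 = 2^1*3^2*5^1*17^1*211^1 * 419^1*1907^1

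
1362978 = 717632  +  645346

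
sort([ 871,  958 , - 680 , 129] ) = [ - 680,129,  871,958 ] 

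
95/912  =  5/48 = 0.10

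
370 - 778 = -408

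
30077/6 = 5012 + 5/6 = 5012.83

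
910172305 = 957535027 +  - 47362722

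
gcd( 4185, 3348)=837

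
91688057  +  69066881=160754938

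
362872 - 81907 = 280965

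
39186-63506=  - 24320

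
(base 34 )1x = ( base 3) 2111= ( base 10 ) 67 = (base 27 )2d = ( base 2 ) 1000011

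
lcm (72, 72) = 72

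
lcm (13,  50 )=650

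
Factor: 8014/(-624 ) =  - 4007/312 = -  2^( - 3)*3^( - 1)*13^( - 1) *4007^1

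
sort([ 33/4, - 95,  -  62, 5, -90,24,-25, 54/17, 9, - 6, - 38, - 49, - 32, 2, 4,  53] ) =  [ - 95 , - 90, - 62,- 49, - 38, - 32, - 25, - 6, 2,54/17,4, 5,33/4 , 9, 24, 53]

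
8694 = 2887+5807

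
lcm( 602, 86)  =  602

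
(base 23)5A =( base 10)125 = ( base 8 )175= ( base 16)7D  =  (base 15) 85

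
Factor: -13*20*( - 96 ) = 2^7*3^1*5^1*13^1  =  24960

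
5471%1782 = 125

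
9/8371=9/8371 =0.00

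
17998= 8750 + 9248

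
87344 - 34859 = 52485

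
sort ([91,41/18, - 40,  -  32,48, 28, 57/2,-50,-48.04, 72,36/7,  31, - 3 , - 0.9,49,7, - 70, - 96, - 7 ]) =[-96, - 70, - 50, - 48.04, - 40, - 32,-7, - 3,-0.9,41/18,36/7, 7, 28, 57/2,  31,48,  49 , 72,91]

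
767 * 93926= 72041242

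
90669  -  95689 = -5020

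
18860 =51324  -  32464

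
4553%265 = 48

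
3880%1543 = 794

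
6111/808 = 7 + 455/808 = 7.56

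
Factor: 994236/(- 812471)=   -2^2*3^1*11^(- 1 )*29^1*233^(-1 ) * 317^( - 1 )*2857^1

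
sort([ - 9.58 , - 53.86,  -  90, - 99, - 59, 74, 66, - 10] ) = [ - 99, - 90,- 59,  -  53.86 , - 10,  -  9.58 , 66, 74 ]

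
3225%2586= 639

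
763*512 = 390656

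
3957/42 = 1319/14 = 94.21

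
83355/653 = 127+424/653 = 127.65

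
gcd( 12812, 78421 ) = 1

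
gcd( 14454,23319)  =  9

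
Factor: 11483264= 2^7*13^1*67^1*103^1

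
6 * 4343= 26058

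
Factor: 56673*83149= 4712303277= 3^3*11^1*2099^1 * 7559^1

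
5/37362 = 5/37362 = 0.00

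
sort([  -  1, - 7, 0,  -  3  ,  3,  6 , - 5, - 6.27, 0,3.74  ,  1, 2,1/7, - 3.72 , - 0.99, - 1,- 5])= [ - 7,  -  6.27,-5, - 5,-3.72 ,-3 , - 1, - 1,  -  0.99, 0,0, 1/7, 1,2,  3, 3.74,6] 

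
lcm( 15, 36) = 180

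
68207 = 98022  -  29815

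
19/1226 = 19/1226 = 0.02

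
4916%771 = 290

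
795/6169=795/6169 = 0.13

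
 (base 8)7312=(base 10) 3786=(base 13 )1953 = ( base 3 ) 12012020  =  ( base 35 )336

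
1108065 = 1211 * 915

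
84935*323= 27434005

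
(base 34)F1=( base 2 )111111111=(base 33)FG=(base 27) IP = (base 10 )511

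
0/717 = 0 = 0.00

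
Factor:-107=-107^1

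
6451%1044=187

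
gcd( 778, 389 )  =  389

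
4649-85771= -81122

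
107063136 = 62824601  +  44238535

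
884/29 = 884/29 = 30.48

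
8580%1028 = 356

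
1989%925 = 139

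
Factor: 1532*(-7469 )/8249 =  - 11442508/8249 = - 2^2*7^1*11^1*73^(-1)*97^1*113^(-1 )*383^1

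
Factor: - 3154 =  - 2^1*19^1*83^1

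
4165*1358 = 5656070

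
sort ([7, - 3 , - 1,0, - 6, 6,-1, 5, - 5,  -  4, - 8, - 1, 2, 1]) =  [ - 8 ,-6, - 5,-4, - 3,  -  1, - 1, - 1, 0,1,2 , 5,6, 7 ] 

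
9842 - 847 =8995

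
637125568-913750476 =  - 276624908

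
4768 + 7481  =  12249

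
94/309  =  94/309 =0.30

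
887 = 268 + 619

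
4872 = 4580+292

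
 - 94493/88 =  - 94493/88 = - 1073.78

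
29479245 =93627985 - 64148740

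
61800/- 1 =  - 61800/1 = - 61800.00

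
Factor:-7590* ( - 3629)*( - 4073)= - 2^1 * 3^1*5^1*11^1*19^1 * 23^1*191^1 * 4073^1  =  - 112187160030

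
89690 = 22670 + 67020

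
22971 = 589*39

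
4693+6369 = 11062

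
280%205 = 75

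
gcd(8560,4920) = 40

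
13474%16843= 13474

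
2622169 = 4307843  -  1685674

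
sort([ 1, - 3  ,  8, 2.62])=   [ -3,1, 2.62, 8 ]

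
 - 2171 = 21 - 2192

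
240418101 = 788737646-548319545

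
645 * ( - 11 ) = - 7095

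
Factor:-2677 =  - 2677^1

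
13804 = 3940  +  9864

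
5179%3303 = 1876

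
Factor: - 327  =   - 3^1*109^1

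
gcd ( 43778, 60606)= 14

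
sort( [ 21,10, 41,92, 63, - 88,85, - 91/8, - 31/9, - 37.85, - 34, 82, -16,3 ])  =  [ -88, - 37.85,- 34, - 16,  -  91/8, - 31/9, 3,10, 21, 41,63, 82, 85,92] 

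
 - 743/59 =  - 13+24/59 = - 12.59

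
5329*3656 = 19482824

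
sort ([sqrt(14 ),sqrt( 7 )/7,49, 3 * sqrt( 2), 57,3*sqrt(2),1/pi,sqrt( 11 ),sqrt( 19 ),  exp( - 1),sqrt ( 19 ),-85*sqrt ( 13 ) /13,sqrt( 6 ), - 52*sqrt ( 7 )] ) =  [ - 52*sqrt( 7 ), - 85*sqrt(13 )/13,1/pi,exp(  -  1), sqrt( 7 ) /7,sqrt(6),  sqrt(11), sqrt(14 ) , 3*sqrt(2 ),3*sqrt( 2 ), sqrt( 19),sqrt( 19 ),49,57 ] 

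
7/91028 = 1/13004=0.00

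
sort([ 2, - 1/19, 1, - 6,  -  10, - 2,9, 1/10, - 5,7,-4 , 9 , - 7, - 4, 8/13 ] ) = [ - 10, - 7,-6, - 5,-4,-4, - 2, - 1/19,  1/10, 8/13 , 1  ,  2,7,9,  9]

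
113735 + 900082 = 1013817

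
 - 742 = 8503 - 9245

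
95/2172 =95/2172 = 0.04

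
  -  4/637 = -4/637 = -0.01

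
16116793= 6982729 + 9134064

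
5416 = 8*677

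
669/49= 669/49  =  13.65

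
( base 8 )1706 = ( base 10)966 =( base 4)33012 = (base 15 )446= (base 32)U6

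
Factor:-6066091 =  - 1901^1*3191^1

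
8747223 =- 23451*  ( - 373) 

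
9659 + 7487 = 17146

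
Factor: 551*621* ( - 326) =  - 2^1*3^3 *19^1*23^1*29^1 * 163^1= -111547746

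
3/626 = 3/626 = 0.00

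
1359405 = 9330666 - 7971261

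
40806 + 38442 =79248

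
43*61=2623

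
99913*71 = 7093823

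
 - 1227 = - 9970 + 8743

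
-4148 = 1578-5726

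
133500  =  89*1500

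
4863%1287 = 1002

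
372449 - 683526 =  - 311077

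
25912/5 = 5182+2/5 = 5182.40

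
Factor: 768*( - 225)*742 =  - 128217600= -2^9*3^3*5^2*7^1*53^1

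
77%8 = 5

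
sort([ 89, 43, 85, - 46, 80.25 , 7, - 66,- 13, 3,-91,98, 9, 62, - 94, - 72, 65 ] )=[ - 94, - 91, - 72, - 66, - 46, - 13,3, 7, 9,43, 62, 65, 80.25, 85, 89, 98]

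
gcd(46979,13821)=1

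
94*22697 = 2133518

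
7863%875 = 863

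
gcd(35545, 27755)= 5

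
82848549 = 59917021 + 22931528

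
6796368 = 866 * 7848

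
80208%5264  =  1248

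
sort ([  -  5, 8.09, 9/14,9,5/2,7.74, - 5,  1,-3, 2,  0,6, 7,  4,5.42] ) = [-5,-5,- 3, 0,9/14, 1,2,5/2,4,5.42, 6, 7,7.74, 8.09, 9]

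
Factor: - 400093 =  -400093^1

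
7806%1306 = 1276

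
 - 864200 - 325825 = -1190025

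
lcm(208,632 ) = 16432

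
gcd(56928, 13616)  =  16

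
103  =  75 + 28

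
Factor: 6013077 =3^1*7^1* 43^1 * 6659^1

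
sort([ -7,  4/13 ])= [ - 7, 4/13 ]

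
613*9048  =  5546424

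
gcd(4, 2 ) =2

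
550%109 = 5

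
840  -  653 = 187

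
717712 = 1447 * 496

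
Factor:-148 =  - 2^2*37^1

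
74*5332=394568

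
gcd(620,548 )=4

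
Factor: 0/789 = 0 = 0^1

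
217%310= 217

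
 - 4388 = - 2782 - 1606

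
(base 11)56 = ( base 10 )61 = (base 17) 3A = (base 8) 75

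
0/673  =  0 = 0.00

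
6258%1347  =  870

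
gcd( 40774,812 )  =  58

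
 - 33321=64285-97606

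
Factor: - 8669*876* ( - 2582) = 19607821608=2^3*3^1 * 73^1 * 1291^1 * 8669^1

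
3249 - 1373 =1876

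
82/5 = 16 + 2/5 = 16.40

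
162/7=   23 + 1/7 = 23.14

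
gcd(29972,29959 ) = 1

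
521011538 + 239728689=760740227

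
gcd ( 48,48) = 48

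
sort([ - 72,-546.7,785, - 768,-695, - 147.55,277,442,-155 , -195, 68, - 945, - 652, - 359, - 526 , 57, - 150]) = [ - 945, - 768, - 695, - 652, - 546.7,-526, - 359, - 195,- 155, - 150, - 147.55, - 72,57,68,277,442,  785]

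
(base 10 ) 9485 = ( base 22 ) jd3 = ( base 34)86x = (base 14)3657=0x250d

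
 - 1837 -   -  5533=3696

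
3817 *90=343530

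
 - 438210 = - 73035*6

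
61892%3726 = 2276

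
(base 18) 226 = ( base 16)2B2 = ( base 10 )690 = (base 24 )14i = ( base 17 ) 26A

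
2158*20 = 43160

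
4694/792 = 2347/396 = 5.93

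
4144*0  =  0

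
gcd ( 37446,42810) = 6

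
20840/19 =1096+16/19 = 1096.84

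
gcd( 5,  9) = 1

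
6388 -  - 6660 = 13048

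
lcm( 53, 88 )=4664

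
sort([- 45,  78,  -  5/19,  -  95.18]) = [ - 95.18,- 45, - 5/19,  78]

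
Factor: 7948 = 2^2*1987^1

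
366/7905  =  122/2635  =  0.05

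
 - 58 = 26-84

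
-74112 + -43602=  - 117714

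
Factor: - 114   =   - 2^1* 3^1 * 19^1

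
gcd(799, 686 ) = 1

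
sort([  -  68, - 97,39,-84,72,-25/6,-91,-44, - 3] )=[ - 97, - 91, - 84, - 68 ,-44 , - 25/6, - 3, 39,72 ] 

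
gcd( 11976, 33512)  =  8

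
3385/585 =677/117 = 5.79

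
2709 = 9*301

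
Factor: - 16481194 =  - 2^1 * 17^1*379^1*1279^1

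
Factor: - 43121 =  - 13^1* 31^1*107^1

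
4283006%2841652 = 1441354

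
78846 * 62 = 4888452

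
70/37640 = 7/3764 = 0.00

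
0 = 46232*0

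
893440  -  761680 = 131760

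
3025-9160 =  - 6135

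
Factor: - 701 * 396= - 2^2*3^2*11^1*701^1=- 277596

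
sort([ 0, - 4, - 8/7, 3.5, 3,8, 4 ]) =[ - 4,-8/7,0,3, 3.5, 4, 8] 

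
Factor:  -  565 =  -5^1*113^1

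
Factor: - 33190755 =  -3^1*5^1*13^2*13093^1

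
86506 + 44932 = 131438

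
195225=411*475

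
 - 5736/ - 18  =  956/3 = 318.67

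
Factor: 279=3^2*31^1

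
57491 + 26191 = 83682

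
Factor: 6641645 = 5^1*17^1 * 78137^1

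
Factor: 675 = 3^3*5^2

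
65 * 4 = 260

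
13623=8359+5264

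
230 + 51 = 281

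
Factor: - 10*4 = - 2^3*5^1 = -  40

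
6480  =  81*80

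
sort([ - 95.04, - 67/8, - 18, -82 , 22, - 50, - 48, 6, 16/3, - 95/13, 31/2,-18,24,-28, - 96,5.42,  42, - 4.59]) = [  -  96, - 95.04, - 82, - 50, - 48, - 28, - 18, - 18, - 67/8,  -  95/13, - 4.59, 16/3, 5.42, 6 , 31/2, 22, 24,42]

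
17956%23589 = 17956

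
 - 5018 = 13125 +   -  18143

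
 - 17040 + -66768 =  - 83808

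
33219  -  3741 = 29478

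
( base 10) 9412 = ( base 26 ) do0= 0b10010011000100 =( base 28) c04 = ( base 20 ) 13ac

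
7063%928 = 567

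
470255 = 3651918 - 3181663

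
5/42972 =5/42972 =0.00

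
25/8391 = 25/8391 = 0.00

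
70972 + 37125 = 108097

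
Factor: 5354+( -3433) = 17^1*113^1 = 1921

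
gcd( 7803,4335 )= 867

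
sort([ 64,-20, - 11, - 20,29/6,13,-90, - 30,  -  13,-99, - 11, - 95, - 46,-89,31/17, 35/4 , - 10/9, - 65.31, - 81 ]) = [ - 99, - 95, - 90, - 89, - 81, - 65.31,-46, - 30, - 20,  -  20 , - 13, - 11, - 11, - 10/9, 31/17, 29/6, 35/4,13,64] 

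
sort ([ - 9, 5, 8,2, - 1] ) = [-9,  -  1, 2, 5,8]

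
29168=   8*3646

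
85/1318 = 85/1318  =  0.06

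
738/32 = 369/16 = 23.06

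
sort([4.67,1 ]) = [ 1 , 4.67]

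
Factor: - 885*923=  - 3^1 * 5^1 *13^1 *59^1*71^1 = -816855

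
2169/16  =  135 + 9/16= 135.56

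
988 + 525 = 1513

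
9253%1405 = 823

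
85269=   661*129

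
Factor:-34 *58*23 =-45356 = - 2^2*17^1*23^1*29^1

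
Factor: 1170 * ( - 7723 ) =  - 2^1*3^2 * 5^1*13^1*7723^1 = - 9035910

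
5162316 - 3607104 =1555212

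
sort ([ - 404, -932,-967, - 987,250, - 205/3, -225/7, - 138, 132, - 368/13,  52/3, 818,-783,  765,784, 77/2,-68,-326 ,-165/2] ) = [ - 987, - 967 ,  -  932,  -  783,-404,-326,-138, - 165/2, - 205/3,- 68,-225/7,-368/13 , 52/3,77/2,132,  250 , 765 , 784,818]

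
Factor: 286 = 2^1*11^1*13^1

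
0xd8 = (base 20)ag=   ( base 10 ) 216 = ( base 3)22000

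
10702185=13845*773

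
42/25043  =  42/25043 = 0.00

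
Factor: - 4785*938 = -2^1*3^1*5^1*7^1*11^1*29^1*67^1 =-4488330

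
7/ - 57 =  - 1  +  50/57 = -0.12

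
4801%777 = 139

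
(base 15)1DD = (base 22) JF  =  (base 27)G1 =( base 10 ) 433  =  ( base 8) 661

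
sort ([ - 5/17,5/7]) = [  -  5/17,5/7] 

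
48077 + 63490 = 111567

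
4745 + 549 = 5294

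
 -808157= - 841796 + 33639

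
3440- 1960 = 1480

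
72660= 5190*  14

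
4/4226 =2/2113 = 0.00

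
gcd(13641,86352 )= 3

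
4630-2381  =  2249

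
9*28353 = 255177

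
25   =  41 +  - 16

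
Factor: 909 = 3^2*101^1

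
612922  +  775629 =1388551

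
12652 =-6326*( - 2)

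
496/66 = 7 + 17/33 = 7.52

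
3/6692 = 3/6692 = 0.00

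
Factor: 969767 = 969767^1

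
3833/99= 38 + 71/99 = 38.72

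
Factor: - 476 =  - 2^2*7^1*17^1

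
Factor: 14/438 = 3^(-1)*7^1 * 73^ ( - 1 )  =  7/219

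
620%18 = 8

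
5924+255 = 6179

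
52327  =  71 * 737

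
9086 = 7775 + 1311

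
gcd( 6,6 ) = 6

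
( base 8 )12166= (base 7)21162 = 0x1476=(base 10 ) 5238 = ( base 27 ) 750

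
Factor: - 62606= -2^1*23^1*1361^1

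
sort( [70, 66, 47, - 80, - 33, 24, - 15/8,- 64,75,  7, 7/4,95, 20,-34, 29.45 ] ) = [ - 80, - 64, - 34, - 33,-15/8 , 7/4, 7, 20,24,29.45, 47, 66, 70, 75, 95] 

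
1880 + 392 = 2272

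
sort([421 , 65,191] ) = [ 65, 191, 421 ] 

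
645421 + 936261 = 1581682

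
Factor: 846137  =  846137^1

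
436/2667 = 436/2667= 0.16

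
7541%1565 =1281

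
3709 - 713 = 2996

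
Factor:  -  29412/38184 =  - 57/74 = - 2^(-1 )*3^1 * 19^1*37^ ( - 1) 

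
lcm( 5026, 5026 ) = 5026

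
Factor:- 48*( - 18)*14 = 12096 = 2^6*3^3*7^1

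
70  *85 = 5950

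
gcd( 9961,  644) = 7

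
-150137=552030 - 702167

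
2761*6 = 16566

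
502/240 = 2 + 11/120 =2.09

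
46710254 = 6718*6953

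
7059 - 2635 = 4424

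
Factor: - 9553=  - 41^1*233^1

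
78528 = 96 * 818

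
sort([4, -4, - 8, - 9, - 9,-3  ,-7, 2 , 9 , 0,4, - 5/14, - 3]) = [-9,  -  9,  -  8,  -  7, - 4, - 3,-3,  -  5/14,0,2,4,4,9]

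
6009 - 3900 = 2109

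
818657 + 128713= 947370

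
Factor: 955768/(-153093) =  - 2^3*3^( -1 )  *11^1 * 10861^1*51031^( - 1)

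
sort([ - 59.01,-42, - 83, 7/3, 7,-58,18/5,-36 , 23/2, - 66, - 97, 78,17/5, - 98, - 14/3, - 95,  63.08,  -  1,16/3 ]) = [ - 98, - 97 , - 95, - 83, - 66, - 59.01, - 58 , - 42, - 36,- 14/3, -1,7/3,  17/5,18/5,16/3,7  ,  23/2,  63.08,78 ] 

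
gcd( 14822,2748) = 2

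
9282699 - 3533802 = 5748897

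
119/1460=119/1460 = 0.08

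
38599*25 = 964975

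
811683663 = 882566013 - 70882350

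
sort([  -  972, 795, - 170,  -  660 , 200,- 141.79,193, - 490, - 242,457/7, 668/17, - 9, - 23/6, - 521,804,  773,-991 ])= [ - 991, - 972, - 660, - 521,-490,  -  242 , - 170, - 141.79, - 9,-23/6,  668/17, 457/7,193, 200,773, 795,804 ]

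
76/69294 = 38/34647 = 0.00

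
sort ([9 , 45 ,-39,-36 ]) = [ -39, - 36,9, 45] 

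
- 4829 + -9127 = - 13956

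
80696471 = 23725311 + 56971160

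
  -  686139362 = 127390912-813530274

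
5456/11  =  496= 496.00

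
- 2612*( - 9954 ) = 25999848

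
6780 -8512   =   - 1732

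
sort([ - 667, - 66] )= [ - 667, - 66]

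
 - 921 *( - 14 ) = 12894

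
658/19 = 34+12/19 =34.63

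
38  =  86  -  48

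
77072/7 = 11010+ 2/7= 11010.29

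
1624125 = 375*4331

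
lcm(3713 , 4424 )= 207928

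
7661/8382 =7661/8382= 0.91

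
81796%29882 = 22032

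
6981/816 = 2327/272= 8.56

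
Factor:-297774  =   - 2^1*3^2*71^1*233^1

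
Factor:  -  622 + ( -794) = - 2^3*3^1*59^1 =-1416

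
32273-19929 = 12344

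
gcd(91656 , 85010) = 2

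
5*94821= 474105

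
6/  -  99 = - 1 + 31/33 = -  0.06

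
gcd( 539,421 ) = 1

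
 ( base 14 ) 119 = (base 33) 6L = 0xdb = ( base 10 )219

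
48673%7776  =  2017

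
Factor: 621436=2^2*  43^1 *3613^1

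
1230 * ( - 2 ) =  - 2460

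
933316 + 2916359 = 3849675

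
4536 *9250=41958000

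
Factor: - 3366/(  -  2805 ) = 2^1* 3^1*5^( - 1)=6/5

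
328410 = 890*369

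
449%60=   29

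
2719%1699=1020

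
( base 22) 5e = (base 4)1330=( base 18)6g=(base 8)174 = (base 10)124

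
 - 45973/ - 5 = 9194 + 3/5= 9194.60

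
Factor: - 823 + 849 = 26 = 2^1*13^1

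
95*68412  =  6499140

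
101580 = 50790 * 2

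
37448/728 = 4681/91 = 51.44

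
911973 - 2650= 909323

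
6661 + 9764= 16425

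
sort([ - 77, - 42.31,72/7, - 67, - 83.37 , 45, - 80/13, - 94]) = [ - 94, - 83.37,-77, - 67, - 42.31, - 80/13, 72/7,45 ] 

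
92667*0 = 0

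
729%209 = 102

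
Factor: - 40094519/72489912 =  - 2^( - 3)*3^(- 1 )*11^(-1)*1093^1*36683^1*274583^( - 1)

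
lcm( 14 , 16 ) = 112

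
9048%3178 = 2692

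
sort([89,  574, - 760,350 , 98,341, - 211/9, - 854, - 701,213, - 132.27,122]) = [ - 854, -760, - 701, - 132.27,- 211/9,89 , 98, 122, 213,  341,350, 574]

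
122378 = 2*61189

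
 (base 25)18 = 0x21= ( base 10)33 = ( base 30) 13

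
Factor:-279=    - 3^2 *31^1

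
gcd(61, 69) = 1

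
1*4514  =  4514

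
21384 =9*2376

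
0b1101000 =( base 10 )104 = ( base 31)3B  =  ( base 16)68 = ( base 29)3H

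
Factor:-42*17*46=  -  32844 = - 2^2*3^1 * 7^1*17^1 * 23^1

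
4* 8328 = 33312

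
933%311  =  0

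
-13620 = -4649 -8971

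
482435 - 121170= 361265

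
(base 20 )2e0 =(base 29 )187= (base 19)2IG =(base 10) 1080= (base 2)10000111000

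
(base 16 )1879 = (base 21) e47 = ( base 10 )6265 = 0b1100001111001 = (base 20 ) fd5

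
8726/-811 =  - 8726/811  =  - 10.76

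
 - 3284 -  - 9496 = 6212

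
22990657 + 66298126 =89288783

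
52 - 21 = 31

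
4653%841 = 448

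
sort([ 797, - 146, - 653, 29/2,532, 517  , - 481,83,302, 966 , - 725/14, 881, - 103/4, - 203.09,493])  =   [ - 653, - 481, - 203.09, - 146, - 725/14, - 103/4,29/2,83 , 302, 493,517,532, 797, 881,966 ] 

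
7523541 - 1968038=5555503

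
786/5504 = 393/2752 =0.14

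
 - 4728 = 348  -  5076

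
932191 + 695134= 1627325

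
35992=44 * 818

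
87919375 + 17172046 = 105091421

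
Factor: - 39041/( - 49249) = 17^( - 1 )*2897^( - 1)*39041^1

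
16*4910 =78560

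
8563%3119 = 2325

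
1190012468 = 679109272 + 510903196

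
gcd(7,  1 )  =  1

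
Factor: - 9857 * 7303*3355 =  - 5^1*11^1*61^1 * 67^1*109^1*9857^1 = -  241511926205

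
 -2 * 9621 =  - 19242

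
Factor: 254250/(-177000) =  - 339/236  =  - 2^(-2)*3^1 * 59^(-1)*113^1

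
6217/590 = 10+317/590 =10.54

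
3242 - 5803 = -2561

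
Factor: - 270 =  - 2^1  *3^3*5^1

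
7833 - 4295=3538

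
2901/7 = 414 + 3/7 = 414.43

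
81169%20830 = 18679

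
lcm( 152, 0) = 0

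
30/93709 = 30/93709 = 0.00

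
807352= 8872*91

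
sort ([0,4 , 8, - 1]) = [ -1,0,4 , 8]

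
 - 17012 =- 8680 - 8332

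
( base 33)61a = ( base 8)14661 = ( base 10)6577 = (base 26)9IP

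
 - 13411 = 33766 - 47177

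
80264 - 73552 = 6712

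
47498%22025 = 3448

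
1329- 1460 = -131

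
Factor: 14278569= 3^1 * 31^1*153533^1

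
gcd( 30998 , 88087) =1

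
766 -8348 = -7582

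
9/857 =9/857 = 0.01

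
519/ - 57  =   - 10  +  17/19 = - 9.11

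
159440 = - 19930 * ( - 8)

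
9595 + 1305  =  10900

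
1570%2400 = 1570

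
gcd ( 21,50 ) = 1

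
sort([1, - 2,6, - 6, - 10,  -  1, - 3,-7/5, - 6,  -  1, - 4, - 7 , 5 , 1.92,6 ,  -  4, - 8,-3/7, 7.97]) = [ - 10, - 8, - 7, - 6, - 6, -4, - 4, - 3, - 2, - 7/5, - 1,-1, - 3/7, 1, 1.92,  5, 6, 6,7.97 ] 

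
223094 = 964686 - 741592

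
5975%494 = 47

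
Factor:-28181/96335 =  - 5^( - 1 ) * 19267^( - 1)*28181^1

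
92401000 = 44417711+47983289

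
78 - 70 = 8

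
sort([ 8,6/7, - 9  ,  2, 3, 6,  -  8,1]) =[ - 9, - 8, 6/7,1, 2,3,6  ,  8]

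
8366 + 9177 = 17543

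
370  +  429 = 799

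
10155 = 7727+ 2428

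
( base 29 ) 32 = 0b1011001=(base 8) 131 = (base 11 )81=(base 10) 89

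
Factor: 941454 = 2^1*3^2*193^1*271^1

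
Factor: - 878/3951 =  - 2/9=- 2^1*3^(  -  2) 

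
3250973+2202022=5452995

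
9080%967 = 377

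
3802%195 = 97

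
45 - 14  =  31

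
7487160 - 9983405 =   -  2496245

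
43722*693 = 30299346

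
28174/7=4024 + 6/7 = 4024.86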